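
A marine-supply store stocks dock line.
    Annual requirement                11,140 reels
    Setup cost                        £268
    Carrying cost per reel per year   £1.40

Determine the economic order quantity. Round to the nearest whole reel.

Optimal lot size Q* = (2 × 11,140 × £268 / £1.4)^½ ≈ 2,065.19

2,065 reels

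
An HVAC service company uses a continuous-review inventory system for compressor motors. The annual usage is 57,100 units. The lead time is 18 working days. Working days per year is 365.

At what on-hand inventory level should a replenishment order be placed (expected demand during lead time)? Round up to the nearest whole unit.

Daily demand d = 57,100 / 365 = 156.438 units/day
Demand during lead time = 156.438 × 18 = 2,815.89
Reorder point = 2,815.89 → round up

2,816 units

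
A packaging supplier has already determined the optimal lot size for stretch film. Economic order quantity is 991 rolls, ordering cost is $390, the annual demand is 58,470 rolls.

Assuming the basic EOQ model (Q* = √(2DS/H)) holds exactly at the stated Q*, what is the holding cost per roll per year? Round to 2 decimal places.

$46.44

From Q* = √(2DS/H) ⇒ Q*² = 2DS/H.
H = 2DS / Q² = 2 × 58,470 × 390 / 991² = 46.4387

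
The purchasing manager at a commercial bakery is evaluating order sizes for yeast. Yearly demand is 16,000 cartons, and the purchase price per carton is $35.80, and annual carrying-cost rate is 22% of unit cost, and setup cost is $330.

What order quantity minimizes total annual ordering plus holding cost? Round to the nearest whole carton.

H = i·C = 0.22 × $35.8 = $7.8760 per carton-year
Q* = √(2·D·S / H) = √(2·16,000·330 / 7.876) = √1,340,782.1 ≈ 1,157.92

1,158 cartons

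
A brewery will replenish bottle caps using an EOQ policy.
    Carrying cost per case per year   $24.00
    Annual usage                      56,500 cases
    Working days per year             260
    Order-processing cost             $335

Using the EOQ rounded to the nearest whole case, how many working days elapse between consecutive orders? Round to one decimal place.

Q* = √(2·D·S / H) = √(2·56,500·335 / 24) = √1,577,291.7 ≈ 1,255.90 → Q = 1,256 cases
Days between orders = 260 / (D/Q) = 260 / 44.984 ≈ 5.780

5.8 days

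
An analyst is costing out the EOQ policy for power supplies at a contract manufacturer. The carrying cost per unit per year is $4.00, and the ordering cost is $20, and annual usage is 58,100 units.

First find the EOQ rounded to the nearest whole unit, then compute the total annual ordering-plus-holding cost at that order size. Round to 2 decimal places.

$3,048.93

Optimal lot size Q* = (2 × 58,100 × $20 / $4)^½ ≈ 762.23 → Q = 762 units
Annual ordering cost = (D/Q)·S = (58,100/762) × 20 = $1,524.93
Annual holding cost  = (Q/2)·H = (762/2) × 4 = $1,524.00
Total = $1,524.93 + $1,524.00 = $3,048.93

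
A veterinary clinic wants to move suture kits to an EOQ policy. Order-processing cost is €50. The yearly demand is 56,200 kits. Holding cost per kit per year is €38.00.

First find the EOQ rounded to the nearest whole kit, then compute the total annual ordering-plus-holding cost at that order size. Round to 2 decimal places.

Optimal lot size Q* = (2 × 56,200 × €50 / €38)^½ ≈ 384.57 → Q = 385 kits
Orders/yr = 56,200/385 = 145.974; ordering cost = 145.974 × €50 = €7,298.70
Average inventory = 385/2 = 192.5; holding cost = 192.5 × €38 = €7,315.00
Total = €7,298.70 + €7,315.00 = €14,613.70

€14,613.70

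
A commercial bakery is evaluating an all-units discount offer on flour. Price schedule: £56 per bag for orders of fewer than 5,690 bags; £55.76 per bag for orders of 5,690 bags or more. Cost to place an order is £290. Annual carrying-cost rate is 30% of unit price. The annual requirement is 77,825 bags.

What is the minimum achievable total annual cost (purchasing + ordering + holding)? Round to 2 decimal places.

£4,385,737.73

H₁ = 30%×£56 = £16.8000;  H₂ = 30%×£55.76 = £16.7280
EOQ₁ = √(2×77,825×290/16.8000) = 1,639.15  (< 5,690, feasible at tier 1)
EOQ₂ = √(2×77,825×290/16.7280) = 1,642.67  (< 5,690 → use Q = 5,690 at tier-2 price)
TC(tier 1 (EOQ₁), Q≈1,639.2) = £4,385,737.73
TC(tier 2, Q≈5,690.0) = £4,391,079.64
Minimum at tier 1 (EOQ₁): £4,385,737.73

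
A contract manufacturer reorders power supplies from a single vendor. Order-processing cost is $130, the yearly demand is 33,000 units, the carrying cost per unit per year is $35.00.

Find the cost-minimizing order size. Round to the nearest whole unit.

495 units

Optimal lot size Q* = (2 × 33,000 × $130 / $35)^½ ≈ 495.12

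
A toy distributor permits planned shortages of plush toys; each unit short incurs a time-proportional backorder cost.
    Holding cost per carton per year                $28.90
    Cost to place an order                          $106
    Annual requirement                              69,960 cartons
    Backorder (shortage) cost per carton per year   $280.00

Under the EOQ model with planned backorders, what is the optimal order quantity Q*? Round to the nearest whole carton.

752 cartons

Q* = √(2DS/H) · √((H + b)/b)
   = √(2 × 69,960 × 106 / 28.9) · √((28.9 + 280) / 280)
   = 716.381 × 1.0503 ≈ 752.44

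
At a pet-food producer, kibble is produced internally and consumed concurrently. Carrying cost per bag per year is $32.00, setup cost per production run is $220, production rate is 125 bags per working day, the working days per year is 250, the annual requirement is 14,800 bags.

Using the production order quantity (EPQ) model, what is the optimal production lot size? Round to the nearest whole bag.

Daily demand d = 14,800/250 = 59.200; p = 125; 1 − d/p = 0.52640
EPQ = √(2DS / (H(1 − d/p)))
    = √(2 × 14,800 × 220 / (32 × 0.52640)) ≈ 621.76

622 bags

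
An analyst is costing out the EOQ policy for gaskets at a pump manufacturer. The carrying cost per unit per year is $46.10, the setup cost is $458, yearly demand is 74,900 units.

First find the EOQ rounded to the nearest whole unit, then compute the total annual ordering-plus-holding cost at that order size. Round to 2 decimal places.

EOQ = √(2DS/H) = √(2 × 74,900 × 458 / 46.1)
    = √(1,488,251.63) ≈ 1,219.94 → Q = 1,220 units
Annual ordering cost = (D/Q)·S = (74,900/1,220) × 458 = $28,118.20
Annual holding cost  = (Q/2)·H = (1,220/2) × 46.1 = $28,121.00
Total = $28,118.20 + $28,121.00 = $56,239.20

$56,239.20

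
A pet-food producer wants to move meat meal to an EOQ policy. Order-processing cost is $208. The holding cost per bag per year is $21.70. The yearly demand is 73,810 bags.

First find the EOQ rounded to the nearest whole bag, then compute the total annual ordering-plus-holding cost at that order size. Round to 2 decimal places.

2DS/H = 2·73,810·208/21.7 = 1,414,975.12
EOQ = √1,414,975.12 ≈ 1,189.53 → Q = 1,190 bags
Orders/yr = 73,810/1,190 = 62.025; ordering cost = 62.025 × $208 = $12,901.24
Average inventory = 1,190/2 = 595; holding cost = 595 × $21.7 = $12,911.50
Total = $12,901.24 + $12,911.50 = $25,812.74

$25,812.74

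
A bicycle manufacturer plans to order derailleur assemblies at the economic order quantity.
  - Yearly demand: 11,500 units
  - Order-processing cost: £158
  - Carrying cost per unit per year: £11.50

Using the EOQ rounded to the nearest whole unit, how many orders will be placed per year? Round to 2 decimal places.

20.46 orders per year

Optimal lot size Q* = (2 × 11,500 × £158 / £11.5)^½ ≈ 562.14 → Q = 562
Orders per year = D/Q = 11,500 / 562 = 20.463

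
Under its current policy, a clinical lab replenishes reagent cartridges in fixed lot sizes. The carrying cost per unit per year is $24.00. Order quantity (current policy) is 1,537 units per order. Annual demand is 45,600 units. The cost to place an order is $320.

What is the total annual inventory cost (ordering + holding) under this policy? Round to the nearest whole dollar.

Ordering: D/Q × S = 45,600/1,537 × $320 = $9,493.82
Holding:  Q/2 × H = 1,537/2 × $24 = $18,444.00
Total = $9,493.82 + $18,444.00 = $27,937.82

$27,938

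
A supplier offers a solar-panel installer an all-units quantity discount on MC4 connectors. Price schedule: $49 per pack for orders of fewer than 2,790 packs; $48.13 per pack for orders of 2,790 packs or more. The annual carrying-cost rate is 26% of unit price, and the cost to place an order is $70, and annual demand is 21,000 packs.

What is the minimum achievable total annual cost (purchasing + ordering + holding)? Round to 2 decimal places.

H₁ = 26%×$49 = $12.7400;  H₂ = 26%×$48.13 = $12.5138
EOQ₁ = √(2×21,000×70/12.7400) = 480.38  (< 2,790, feasible at tier 1)
EOQ₂ = √(2×21,000×70/12.5138) = 484.71  (< 2,790 → use Q = 2,790 at tier-2 price)
TC(tier 1 (EOQ₁), Q≈480.4) = $1,035,120.10
TC(tier 2, Q≈2,790.0) = $1,028,713.63
Minimum at tier 2: $1,028,713.63

$1,028,713.63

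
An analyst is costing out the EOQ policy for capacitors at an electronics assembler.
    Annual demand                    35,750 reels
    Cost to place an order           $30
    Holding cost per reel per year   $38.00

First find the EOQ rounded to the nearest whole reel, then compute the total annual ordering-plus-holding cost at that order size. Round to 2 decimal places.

$9,028.30

EOQ = √(2DS/H) = √(2 × 35,750 × 30 / 38)
    = √(56,447.37) ≈ 237.59 → Q = 238 reels
Ordering: D/Q × S = 35,750/238 × $30 = $4,506.30
Holding:  Q/2 × H = 238/2 × $38 = $4,522.00
Total = $4,506.30 + $4,522.00 = $9,028.30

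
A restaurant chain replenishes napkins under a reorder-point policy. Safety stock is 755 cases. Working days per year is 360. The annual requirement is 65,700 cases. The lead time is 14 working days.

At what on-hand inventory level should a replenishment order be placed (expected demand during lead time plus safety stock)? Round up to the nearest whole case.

Daily demand d = 65,700 / 360 = 182.500 cases/day
Demand during lead time = 182.500 × 14 = 2,555.00
Reorder point = 2,555.00 + 755 = 3,310.00 → round up

3,310 cases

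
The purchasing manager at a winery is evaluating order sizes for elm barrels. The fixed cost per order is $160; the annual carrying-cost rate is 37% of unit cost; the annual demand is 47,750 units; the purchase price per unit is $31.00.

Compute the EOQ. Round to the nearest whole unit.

1,154 units

H = i·C = 0.37 × $31 = $11.4700 per unit-year
EOQ = √(2DS/H) = √(2 × 47,750 × 160 / 11.47)
    = √(1,332,170.88) ≈ 1,154.20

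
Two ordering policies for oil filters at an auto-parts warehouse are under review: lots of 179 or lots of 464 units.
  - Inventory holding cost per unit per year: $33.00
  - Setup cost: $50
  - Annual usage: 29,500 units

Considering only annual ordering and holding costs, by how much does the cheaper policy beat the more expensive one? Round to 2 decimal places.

$358.84

TC(Q) = (D/Q)S + (Q/2)H
TC(179) = (29,500/179)×50 + (179/2)×33 = $11,193.72
TC(464) = (29,500/464)×50 + (464/2)×33 = $10,834.88
Lots of 464 are cheaper by $358.84.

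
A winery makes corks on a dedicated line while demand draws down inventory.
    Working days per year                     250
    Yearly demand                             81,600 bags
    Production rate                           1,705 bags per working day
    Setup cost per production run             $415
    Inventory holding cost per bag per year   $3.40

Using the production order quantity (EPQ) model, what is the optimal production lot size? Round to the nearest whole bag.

4,963 bags

d = 81,600/250 = 326.4000 bags/day;  effective holding cost H(1 − d/p) = 3.4·(1 − 326.4000/1705) = 2.74911
Q* = √(2DS / H_eff) = √(2·81,600·415 / 2.74911) ≈ 4,963.50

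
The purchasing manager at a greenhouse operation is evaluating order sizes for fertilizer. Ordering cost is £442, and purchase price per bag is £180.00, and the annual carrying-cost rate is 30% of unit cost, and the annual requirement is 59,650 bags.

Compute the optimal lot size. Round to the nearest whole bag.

Holding cost per bag per year: H = 30% × £180 = £54.0000
Optimal lot size Q* = (2 × 59,650 × £442 / £54)^½ ≈ 988.18

988 bags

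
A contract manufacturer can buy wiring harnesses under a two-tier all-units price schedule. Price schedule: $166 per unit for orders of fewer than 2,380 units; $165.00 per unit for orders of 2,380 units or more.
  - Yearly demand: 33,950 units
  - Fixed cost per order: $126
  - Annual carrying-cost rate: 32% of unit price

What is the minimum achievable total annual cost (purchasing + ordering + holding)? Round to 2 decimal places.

$5,657,018.13

H₁ = 32%×$166 = $53.1200;  H₂ = 32%×$165.00 = $52.8000
EOQ₁ = √(2×33,950×126/53.1200) = 401.32  (< 2,380, feasible at tier 1)
EOQ₂ = √(2×33,950×126/52.8000) = 402.53  (< 2,380 → use Q = 2,380 at tier-2 price)
TC(tier 1 (EOQ₁), Q≈401.3) = $5,657,018.13
TC(tier 2, Q≈2,380.0) = $5,666,379.35
Minimum at tier 1 (EOQ₁): $5,657,018.13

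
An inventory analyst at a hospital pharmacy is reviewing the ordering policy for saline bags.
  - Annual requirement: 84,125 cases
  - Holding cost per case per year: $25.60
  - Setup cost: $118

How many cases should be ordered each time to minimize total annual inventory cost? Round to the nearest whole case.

881 cases

Optimal lot size Q* = (2 × 84,125 × $118 / $25.6)^½ ≈ 880.64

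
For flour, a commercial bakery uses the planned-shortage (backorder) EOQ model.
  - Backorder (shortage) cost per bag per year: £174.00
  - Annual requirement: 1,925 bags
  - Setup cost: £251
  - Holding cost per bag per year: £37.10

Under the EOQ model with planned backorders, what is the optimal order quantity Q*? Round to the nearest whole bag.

Basic EOQ = √(2·1,925·251/37.1) = 161.391
Backorder adjustment √((H+b)/b) = √((37.1+174)/174) = 1.1015
Q* = 161.391 × 1.1015 ≈ 177.77

178 bags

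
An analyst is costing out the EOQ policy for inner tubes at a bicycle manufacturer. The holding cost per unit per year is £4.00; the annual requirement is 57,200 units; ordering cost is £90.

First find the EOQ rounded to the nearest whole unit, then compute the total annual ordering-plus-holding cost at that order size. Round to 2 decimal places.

2DS/H = 2·57,200·90/4 = 2,574,000.00
EOQ = √2,574,000.00 ≈ 1,604.37 → Q = 1,604 units
Orders/yr = 57,200/1,604 = 35.661; ordering cost = 35.661 × £90 = £3,209.48
Average inventory = 1,604/2 = 802; holding cost = 802 × £4 = £3,208.00
Total = £3,209.48 + £3,208.00 = £6,417.48

£6,417.48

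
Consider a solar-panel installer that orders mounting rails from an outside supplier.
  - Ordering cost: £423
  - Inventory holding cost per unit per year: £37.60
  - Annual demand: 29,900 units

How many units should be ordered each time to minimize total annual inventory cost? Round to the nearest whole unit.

Optimal lot size Q* = (2 × 29,900 × £423 / £37.6)^½ ≈ 820.21

820 units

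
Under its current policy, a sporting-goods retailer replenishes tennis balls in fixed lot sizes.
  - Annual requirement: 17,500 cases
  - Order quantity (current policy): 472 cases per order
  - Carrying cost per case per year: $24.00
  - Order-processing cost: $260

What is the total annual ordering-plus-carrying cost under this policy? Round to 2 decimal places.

$15,303.83

Annual ordering cost = (D/Q)·S = (17,500/472) × 260 = $9,639.83
Annual holding cost  = (Q/2)·H = (472/2) × 24 = $5,664.00
Total = $9,639.83 + $5,664.00 = $15,303.83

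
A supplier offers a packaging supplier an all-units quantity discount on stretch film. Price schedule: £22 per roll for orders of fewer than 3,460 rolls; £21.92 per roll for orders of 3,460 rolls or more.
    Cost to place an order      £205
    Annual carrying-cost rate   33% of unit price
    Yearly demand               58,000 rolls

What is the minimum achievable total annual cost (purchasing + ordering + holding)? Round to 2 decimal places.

H₁ = 33%×£22 = £7.2600;  H₂ = 33%×£21.92 = £7.2336
EOQ₁ = √(2×58,000×205/7.2600) = 1,809.83  (< 3,460, feasible at tier 1)
EOQ₂ = √(2×58,000×205/7.2336) = 1,813.13  (< 3,460 → use Q = 3,460 at tier-2 price)
TC(tier 1 (EOQ₁), Q≈1,809.8) = £1,289,139.36
TC(tier 2, Q≈3,460.0) = £1,287,310.54
Minimum at tier 2: £1,287,310.54

£1,287,310.54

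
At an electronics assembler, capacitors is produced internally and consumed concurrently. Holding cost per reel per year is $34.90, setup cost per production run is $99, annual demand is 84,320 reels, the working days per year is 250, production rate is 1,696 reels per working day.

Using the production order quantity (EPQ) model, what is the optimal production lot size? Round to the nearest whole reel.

d = 84,320/250 = 337.2800 reels/day;  effective holding cost H(1 − d/p) = 34.9·(1 − 337.2800/1696) = 27.95951
Q* = √(2DS / H_eff) = √(2·84,320·99 / 27.95951) ≈ 772.74

773 reels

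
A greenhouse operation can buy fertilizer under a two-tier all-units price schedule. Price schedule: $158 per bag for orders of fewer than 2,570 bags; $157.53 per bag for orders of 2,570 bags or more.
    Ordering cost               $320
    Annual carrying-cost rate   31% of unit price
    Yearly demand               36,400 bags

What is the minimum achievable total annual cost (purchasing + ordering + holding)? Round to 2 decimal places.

H₁ = 31%×$158 = $48.9800;  H₂ = 31%×$157.53 = $48.8343
EOQ₁ = √(2×36,400×320/48.9800) = 689.65  (< 2,570, feasible at tier 1)
EOQ₂ = √(2×36,400×320/48.8343) = 690.68  (< 2,570 → use Q = 2,570 at tier-2 price)
TC(tier 1 (EOQ₁), Q≈689.7) = $5,784,979.26
TC(tier 2, Q≈2,570.0) = $5,801,376.37
Minimum at tier 1 (EOQ₁): $5,784,979.26

$5,784,979.26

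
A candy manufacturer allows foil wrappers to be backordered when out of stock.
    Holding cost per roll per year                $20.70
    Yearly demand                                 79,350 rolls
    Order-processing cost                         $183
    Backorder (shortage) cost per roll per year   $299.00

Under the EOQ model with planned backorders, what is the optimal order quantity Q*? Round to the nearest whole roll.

Q* = √(2DS/H) · √((H + b)/b)
   = √(2 × 79,350 × 183 / 20.7) · √((20.7 + 299) / 299)
   = 1,184.483 × 1.0340 ≈ 1,224.80

1,225 rolls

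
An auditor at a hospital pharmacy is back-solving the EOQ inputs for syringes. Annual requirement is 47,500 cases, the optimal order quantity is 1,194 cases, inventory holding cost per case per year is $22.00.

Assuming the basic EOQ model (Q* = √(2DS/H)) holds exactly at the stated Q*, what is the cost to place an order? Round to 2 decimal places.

EOQ relation: Q² = 2DS/H, so rearrange for the unknown.
S = Q²H / (2D) = 1,194² × 22 / (2 × 47,500) = 330.1473

$330.15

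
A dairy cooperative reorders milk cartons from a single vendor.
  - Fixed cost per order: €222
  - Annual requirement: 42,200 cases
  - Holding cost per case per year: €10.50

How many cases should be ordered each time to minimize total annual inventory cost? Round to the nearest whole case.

Q* = √(2·D·S / H) = √(2·42,200·222 / 10.5) = √1,784,457.1 ≈ 1,335.84

1,336 cases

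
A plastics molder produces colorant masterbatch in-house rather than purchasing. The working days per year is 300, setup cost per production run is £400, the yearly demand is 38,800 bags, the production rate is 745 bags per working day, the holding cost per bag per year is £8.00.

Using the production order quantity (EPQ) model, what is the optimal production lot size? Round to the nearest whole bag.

Daily demand d = 38,800/300 = 129.333; p = 745; 1 − d/p = 0.82640
EPQ = √(2DS / (H(1 − d/p)))
    = √(2 × 38,800 × 400 / (8 × 0.82640)) ≈ 2,166.81

2,167 bags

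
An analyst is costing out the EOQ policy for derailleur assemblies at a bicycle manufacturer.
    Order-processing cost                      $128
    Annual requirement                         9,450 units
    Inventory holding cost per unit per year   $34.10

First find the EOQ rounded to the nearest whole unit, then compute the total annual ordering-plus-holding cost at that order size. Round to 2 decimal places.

$9,082.67

2DS/H = 2·9,450·128/34.1 = 70,944.28
EOQ = √70,944.28 ≈ 266.35 → Q = 266 units
Annual ordering cost = (D/Q)·S = (9,450/266) × 128 = $4,547.37
Annual holding cost  = (Q/2)·H = (266/2) × 34.1 = $4,535.30
Total = $4,547.37 + $4,535.30 = $9,082.67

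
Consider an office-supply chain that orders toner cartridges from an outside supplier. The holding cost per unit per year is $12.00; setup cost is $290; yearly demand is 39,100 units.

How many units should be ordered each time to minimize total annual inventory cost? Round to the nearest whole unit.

2DS/H = 2·39,100·290/12 = 1,889,833.33
EOQ = √1,889,833.33 ≈ 1,374.71

1,375 units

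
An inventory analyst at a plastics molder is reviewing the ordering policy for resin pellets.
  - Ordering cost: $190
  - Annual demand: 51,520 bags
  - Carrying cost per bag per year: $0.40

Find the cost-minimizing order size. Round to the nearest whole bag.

6,996 bags

Optimal lot size Q* = (2 × 51,520 × $190 / $0.4)^½ ≈ 6,996.00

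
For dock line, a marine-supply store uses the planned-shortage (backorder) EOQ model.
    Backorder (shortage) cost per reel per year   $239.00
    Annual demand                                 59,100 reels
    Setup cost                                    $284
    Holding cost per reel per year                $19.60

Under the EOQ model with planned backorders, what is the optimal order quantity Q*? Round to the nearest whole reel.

1,361 reels

Basic EOQ = √(2·59,100·284/19.6) = 1,308.699
Backorder adjustment √((H+b)/b) = √((19.6+239)/239) = 1.0402
Q* = 1,308.699 × 1.0402 ≈ 1,361.30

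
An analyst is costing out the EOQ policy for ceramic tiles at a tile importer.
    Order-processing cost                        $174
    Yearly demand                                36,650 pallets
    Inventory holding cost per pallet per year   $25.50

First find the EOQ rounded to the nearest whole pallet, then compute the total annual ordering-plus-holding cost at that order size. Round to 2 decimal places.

EOQ = √(2DS/H) = √(2 × 36,650 × 174 / 25.5)
    = √(500,164.71) ≈ 707.22 → Q = 707 pallets
Ordering: D/Q × S = 36,650/707 × $174 = $9,019.94
Holding:  Q/2 × H = 707/2 × $25.5 = $9,014.25
Total = $9,019.94 + $9,014.25 = $18,034.19

$18,034.19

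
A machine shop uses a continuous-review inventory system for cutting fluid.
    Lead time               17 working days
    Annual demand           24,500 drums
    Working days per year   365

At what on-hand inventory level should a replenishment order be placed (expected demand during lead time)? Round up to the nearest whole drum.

1,142 drums

Daily demand d = 24,500 / 365 = 67.123 drums/day
Demand during lead time = 67.123 × 17 = 1,141.10
Reorder point = 1,141.10 → round up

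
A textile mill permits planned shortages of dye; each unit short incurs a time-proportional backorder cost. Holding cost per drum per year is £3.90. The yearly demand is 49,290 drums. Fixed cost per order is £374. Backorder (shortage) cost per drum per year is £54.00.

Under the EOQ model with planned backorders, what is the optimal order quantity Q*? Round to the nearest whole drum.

Q* = √(2DS/H) · √((H + b)/b)
   = √(2 × 49,290 × 374 / 3.9) · √((3.9 + 54) / 54)
   = 3,074.666 × 1.0355 ≈ 3,183.76

3,184 drums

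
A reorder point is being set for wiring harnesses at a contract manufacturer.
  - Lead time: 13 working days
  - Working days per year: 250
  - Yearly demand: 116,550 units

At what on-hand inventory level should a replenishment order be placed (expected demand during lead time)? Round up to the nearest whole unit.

Daily demand d = 116,550 / 250 = 466.200 units/day
Demand during lead time = 466.200 × 13 = 6,060.60
Reorder point = 6,060.60 → round up

6,061 units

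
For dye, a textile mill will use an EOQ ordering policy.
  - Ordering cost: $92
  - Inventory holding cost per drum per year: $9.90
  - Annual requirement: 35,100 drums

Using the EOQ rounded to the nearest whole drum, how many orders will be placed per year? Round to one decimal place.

2DS/H = 2·35,100·92/9.9 = 652,363.64
EOQ = √652,363.64 ≈ 807.69 → Q = 808
N = D/Q = 35,100/808 ≈ 43.441 orders/yr

43.4 orders per year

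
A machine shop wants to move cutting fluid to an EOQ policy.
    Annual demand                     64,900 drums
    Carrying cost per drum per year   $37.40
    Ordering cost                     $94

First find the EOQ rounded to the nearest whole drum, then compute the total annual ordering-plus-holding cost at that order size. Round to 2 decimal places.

$21,361.76

EOQ = √(2DS/H) = √(2 × 64,900 × 94 / 37.4)
    = √(326,235.29) ≈ 571.17 → Q = 571 drums
Ordering: D/Q × S = 64,900/571 × $94 = $10,684.06
Holding:  Q/2 × H = 571/2 × $37.4 = $10,677.70
Total = $10,684.06 + $10,677.70 = $21,361.76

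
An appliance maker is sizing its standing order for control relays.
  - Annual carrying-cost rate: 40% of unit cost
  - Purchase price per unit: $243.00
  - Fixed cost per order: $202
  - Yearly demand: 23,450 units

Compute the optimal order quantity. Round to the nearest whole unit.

312 units

Holding cost per unit per year: H = 40% × $243 = $97.2000
EOQ = √(2DS/H) = √(2 × 23,450 × 202 / 97.2)
    = √(97,467.08) ≈ 312.20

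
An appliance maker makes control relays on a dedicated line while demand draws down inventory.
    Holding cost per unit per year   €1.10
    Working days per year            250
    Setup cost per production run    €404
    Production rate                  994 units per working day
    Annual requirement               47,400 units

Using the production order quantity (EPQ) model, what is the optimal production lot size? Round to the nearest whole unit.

6,559 units

Daily demand d = 47,400/250 = 189.600; p = 994; 1 − d/p = 0.80926
EPQ = √(2DS / (H(1 − d/p)))
    = √(2 × 47,400 × 404 / (1.1 × 0.80926)) ≈ 6,559.27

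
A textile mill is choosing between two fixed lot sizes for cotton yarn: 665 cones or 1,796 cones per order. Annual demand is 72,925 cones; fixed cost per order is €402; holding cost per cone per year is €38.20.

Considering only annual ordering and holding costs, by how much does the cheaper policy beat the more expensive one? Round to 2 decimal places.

€6,159.03

Annual cost at Q: ordering D·S/Q plus holding Q·H/2.
TC(665) = (72,925/665)×402 + (665/2)×38.2 = €56,785.48
TC(1,796) = (72,925/1,796)×402 + (1,796/2)×38.2 = €50,626.46
|ΔTC| = |€56,785.48 − €50,626.46| = €6,159.03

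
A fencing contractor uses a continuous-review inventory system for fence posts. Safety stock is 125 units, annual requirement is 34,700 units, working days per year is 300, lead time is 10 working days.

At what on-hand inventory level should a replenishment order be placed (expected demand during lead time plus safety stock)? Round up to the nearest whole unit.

1,282 units

Daily demand d = 34,700 / 300 = 115.667 units/day
Demand during lead time = 115.667 × 10 = 1,156.67
Reorder point = 1,156.67 + 125 = 1,281.67 → round up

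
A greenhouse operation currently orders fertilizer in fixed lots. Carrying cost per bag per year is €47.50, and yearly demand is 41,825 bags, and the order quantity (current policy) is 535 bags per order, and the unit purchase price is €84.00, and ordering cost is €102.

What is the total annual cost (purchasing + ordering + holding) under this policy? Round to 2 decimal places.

€3,533,980.36

Orders/yr = 41,825/535 = 78.178; ordering cost = 78.178 × €102 = €7,974.11
Average inventory = 535/2 = 267.5; holding cost = 267.5 × €47.5 = €12,706.25
Purchase cost = D·C = 41,825 × 84 = €3,513,300.00
Total = €7,974.11 + €12,706.25 + €3,513,300.00 = €3,533,980.36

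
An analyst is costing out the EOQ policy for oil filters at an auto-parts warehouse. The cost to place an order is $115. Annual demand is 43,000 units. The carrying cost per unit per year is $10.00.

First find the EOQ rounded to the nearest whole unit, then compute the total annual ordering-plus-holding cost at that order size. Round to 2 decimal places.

Optimal lot size Q* = (2 × 43,000 × $115 / $10)^½ ≈ 994.48 → Q = 994 units
Annual ordering cost = (D/Q)·S = (43,000/994) × 115 = $4,974.85
Annual holding cost  = (Q/2)·H = (994/2) × 10 = $4,970.00
Total = $4,974.85 + $4,970.00 = $9,944.85

$9,944.85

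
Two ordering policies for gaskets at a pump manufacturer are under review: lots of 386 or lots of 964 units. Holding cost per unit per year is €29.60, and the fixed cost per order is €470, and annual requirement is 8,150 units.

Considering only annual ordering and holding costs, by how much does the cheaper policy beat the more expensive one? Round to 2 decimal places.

€2,604.37

Annual cost at Q: ordering D·S/Q plus holding Q·H/2.
TC(386) = (8,150/386)×470 + (386/2)×29.6 = €15,636.38
TC(964) = (8,150/964)×470 + (964/2)×29.6 = €18,240.75
|ΔTC| = |€15,636.38 − €18,240.75| = €2,604.37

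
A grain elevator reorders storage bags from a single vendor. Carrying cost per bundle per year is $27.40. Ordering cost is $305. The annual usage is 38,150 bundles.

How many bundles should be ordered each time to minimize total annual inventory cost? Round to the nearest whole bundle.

Q* = √(2·D·S / H) = √(2·38,150·305 / 27.4) = √849,324.8 ≈ 921.59

922 bundles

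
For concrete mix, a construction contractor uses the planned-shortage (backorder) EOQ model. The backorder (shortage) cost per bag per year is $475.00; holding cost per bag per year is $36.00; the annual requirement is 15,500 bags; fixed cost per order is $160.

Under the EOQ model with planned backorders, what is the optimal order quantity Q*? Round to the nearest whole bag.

385 bags

Q* = √(2DS/H) · √((H + b)/b)
   = √(2 × 15,500 × 160 / 36) · √((36 + 475) / 475)
   = 371.184 × 1.0372 ≈ 384.99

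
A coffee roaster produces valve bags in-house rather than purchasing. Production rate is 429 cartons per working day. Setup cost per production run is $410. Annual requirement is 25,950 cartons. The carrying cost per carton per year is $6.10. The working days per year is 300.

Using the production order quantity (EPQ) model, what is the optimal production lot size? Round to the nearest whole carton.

2,090 cartons

d = 25,950/300 = 86.5000 cartons/day;  effective holding cost H(1 − d/p) = 6.1·(1 − 86.5000/429) = 4.87005
Q* = √(2DS / H_eff) = √(2·25,950·410 / 4.87005) ≈ 2,090.30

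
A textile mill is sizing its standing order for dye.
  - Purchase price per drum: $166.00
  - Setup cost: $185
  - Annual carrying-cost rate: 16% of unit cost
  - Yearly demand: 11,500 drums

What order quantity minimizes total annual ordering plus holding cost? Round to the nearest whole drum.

Holding cost per drum per year: H = 16% × $166 = $26.5600
EOQ = √(2DS/H) = √(2 × 11,500 × 185 / 26.56)
    = √(160,203.31) ≈ 400.25

400 drums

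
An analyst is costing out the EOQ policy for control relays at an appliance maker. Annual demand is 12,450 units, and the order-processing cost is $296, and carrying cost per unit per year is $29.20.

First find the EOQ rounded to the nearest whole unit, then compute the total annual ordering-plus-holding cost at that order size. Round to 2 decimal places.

$14,670.24

EOQ = √(2DS/H) = √(2 × 12,450 × 296 / 29.2)
    = √(252,410.96) ≈ 502.41 → Q = 502 units
Orders/yr = 12,450/502 = 24.801; ordering cost = 24.801 × $296 = $7,341.04
Average inventory = 502/2 = 251; holding cost = 251 × $29.2 = $7,329.20
Total = $7,341.04 + $7,329.20 = $14,670.24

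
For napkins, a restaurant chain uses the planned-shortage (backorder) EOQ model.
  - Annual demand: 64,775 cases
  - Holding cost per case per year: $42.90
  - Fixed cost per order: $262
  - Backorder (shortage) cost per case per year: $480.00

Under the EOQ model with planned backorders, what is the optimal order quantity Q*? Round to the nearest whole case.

Basic EOQ = √(2·64,775·262/42.9) = 889.489
Backorder adjustment √((H+b)/b) = √((42.9+480)/480) = 1.0437
Q* = 889.489 × 1.0437 ≈ 928.39

928 cases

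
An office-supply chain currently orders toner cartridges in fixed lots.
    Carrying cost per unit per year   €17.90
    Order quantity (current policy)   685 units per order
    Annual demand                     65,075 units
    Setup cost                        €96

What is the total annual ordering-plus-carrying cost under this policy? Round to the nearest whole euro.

Annual ordering cost = (D/Q)·S = (65,075/685) × 96 = €9,120.00
Annual holding cost  = (Q/2)·H = (685/2) × 17.9 = €6,130.75
Total = €9,120.00 + €6,130.75 = €15,250.75

€15,251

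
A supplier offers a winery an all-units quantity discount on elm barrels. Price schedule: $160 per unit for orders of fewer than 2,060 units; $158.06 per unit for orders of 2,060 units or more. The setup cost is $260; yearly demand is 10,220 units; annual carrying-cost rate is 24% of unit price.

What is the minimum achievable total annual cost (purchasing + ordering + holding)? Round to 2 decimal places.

H₁ = 24%×$160 = $38.4000;  H₂ = 24%×$158.06 = $37.9344
EOQ₁ = √(2×10,220×260/38.4000) = 372.02  (< 2,060, feasible at tier 1)
EOQ₂ = √(2×10,220×260/37.9344) = 374.29  (< 2,060 → use Q = 2,060 at tier-2 price)
TC(tier 1 (EOQ₁), Q≈372.0) = $1,649,485.41
TC(tier 2, Q≈2,060.0) = $1,655,735.53
Minimum at tier 1 (EOQ₁): $1,649,485.41

$1,649,485.41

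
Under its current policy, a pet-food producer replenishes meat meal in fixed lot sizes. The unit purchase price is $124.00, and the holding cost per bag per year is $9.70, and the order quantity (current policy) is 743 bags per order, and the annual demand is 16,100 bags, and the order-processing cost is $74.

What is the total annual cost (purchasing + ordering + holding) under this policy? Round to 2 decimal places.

$2,001,607.05

Ordering: D/Q × S = 16,100/743 × $74 = $1,603.50
Holding:  Q/2 × H = 743/2 × $9.7 = $3,603.55
Purchase cost = D·C = 16,100 × 124 = $1,996,400.00
Total = $1,603.50 + $3,603.55 + $1,996,400.00 = $2,001,607.05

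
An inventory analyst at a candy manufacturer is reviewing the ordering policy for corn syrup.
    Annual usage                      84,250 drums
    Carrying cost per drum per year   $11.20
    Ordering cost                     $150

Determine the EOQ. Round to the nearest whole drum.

Q* = √(2·D·S / H) = √(2·84,250·150 / 11.2) = √2,256,696.4 ≈ 1,502.23

1,502 drums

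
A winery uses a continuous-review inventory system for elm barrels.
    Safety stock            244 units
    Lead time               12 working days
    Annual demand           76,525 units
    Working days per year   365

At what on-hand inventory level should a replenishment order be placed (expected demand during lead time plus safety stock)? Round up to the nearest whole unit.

Daily demand d = 76,525 / 365 = 209.658 units/day
Demand during lead time = 209.658 × 12 = 2,515.89
Reorder point = 2,515.89 + 244 = 2,759.89 → round up

2,760 units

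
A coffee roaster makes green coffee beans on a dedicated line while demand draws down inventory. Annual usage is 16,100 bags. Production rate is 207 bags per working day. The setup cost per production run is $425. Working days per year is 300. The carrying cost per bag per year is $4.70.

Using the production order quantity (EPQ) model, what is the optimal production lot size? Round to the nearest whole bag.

d = 16,100/300 = 53.6667 bags/day;  effective holding cost H(1 − d/p) = 4.7·(1 − 53.6667/207) = 3.48148
Q* = √(2DS / H_eff) = √(2·16,100·425 / 3.48148) ≈ 1,982.62

1,983 bags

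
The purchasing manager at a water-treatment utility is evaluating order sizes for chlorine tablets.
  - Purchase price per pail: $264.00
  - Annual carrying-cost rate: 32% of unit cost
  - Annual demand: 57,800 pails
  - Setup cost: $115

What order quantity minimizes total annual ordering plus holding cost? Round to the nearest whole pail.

397 pails

Carrying cost H = $264 × 32% = $84.4800/pail/yr
Optimal lot size Q* = (2 × 57,800 × $115 / $84.48)^½ ≈ 396.69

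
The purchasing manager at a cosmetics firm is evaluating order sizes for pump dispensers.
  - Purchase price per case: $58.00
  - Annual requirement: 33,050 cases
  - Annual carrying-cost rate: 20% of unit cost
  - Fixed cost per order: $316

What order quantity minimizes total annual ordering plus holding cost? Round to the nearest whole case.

1,342 cases

Carrying cost H = $58 × 20% = $11.6000/case/yr
2DS/H = 2·33,050·316/11.6 = 1,800,655.17
EOQ = √1,800,655.17 ≈ 1,341.88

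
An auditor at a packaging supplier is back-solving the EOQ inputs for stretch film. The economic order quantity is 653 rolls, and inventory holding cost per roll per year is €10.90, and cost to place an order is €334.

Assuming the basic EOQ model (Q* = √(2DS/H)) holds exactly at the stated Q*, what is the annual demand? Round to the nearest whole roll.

6,958 rolls per year

From Q* = √(2DS/H) ⇒ Q*² = 2DS/H.
D = Q²H / (2S) = 653² × 10.9 / (2 × 334) = 6,957.87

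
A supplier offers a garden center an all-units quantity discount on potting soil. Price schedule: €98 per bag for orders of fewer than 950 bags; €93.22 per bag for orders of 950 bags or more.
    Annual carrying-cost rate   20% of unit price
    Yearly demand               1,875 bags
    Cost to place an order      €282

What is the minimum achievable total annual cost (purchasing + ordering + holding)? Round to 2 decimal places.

€184,199.98

H₁ = 20%×€98 = €19.6000;  H₂ = 20%×€93.22 = €18.6440
EOQ₁ = √(2×1,875×282/19.6000) = 232.28  (< 950, feasible at tier 1)
EOQ₂ = √(2×1,875×282/18.6440) = 238.16  (< 950 → use Q = 950 at tier-2 price)
TC(tier 1 (EOQ₁), Q≈232.3) = €188,302.69
TC(tier 2, Q≈950.0) = €184,199.98
Minimum at tier 2: €184,199.98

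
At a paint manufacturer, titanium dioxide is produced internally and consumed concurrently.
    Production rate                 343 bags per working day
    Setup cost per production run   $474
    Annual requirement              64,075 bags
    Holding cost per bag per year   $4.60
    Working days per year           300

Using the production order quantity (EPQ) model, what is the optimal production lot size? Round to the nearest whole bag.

5,916 bags

d = 64,075/300 = 213.5833 bags/day;  effective holding cost H(1 − d/p) = 4.6·(1 − 213.5833/343) = 1.73562
Q* = √(2DS / H_eff) = √(2·64,075·474 / 1.73562) ≈ 5,915.91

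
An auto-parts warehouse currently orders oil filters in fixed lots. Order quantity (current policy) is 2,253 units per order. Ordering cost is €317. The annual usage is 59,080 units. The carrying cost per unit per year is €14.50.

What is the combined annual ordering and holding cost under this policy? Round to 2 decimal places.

Ordering: D/Q × S = 59,080/2,253 × €317 = €8,312.63
Holding:  Q/2 × H = 2,253/2 × €14.5 = €16,334.25
Total = €8,312.63 + €16,334.25 = €24,646.88

€24,646.88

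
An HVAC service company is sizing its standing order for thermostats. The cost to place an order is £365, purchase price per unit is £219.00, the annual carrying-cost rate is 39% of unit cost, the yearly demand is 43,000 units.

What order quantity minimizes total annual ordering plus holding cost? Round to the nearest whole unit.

606 units

H = i·C = 0.39 × £219 = £85.4100 per unit-year
Q* = √(2·D·S / H) = √(2·43,000·365 / 85.41) = √367,521.4 ≈ 606.24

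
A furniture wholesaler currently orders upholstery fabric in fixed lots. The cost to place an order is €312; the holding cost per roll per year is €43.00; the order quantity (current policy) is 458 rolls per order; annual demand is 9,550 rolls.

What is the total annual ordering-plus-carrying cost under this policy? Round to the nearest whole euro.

Annual ordering cost = (D/Q)·S = (9,550/458) × 312 = €6,505.68
Annual holding cost  = (Q/2)·H = (458/2) × 43 = €9,847.00
Total = €6,505.68 + €9,847.00 = €16,352.68

€16,353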